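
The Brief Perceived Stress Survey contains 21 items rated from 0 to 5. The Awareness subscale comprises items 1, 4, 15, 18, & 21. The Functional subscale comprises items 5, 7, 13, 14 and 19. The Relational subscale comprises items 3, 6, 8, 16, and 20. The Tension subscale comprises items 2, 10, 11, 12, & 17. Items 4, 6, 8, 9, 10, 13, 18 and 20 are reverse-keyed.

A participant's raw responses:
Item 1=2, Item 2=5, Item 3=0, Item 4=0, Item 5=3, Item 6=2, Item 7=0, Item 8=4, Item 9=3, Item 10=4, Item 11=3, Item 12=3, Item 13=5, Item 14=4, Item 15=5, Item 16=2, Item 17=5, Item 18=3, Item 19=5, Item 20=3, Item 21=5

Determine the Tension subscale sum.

17

Tension items: 2, 10, 11, 12, 17.
Of these, item 10 is reverse-keyed; reverse-coded value = 5 − response.
  item 2: 5
  item 10: 5 − 4 = 1
  item 11: 3
  item 12: 3
  item 17: 5
Sum = 5 + 1 + 3 + 3 + 5 = 17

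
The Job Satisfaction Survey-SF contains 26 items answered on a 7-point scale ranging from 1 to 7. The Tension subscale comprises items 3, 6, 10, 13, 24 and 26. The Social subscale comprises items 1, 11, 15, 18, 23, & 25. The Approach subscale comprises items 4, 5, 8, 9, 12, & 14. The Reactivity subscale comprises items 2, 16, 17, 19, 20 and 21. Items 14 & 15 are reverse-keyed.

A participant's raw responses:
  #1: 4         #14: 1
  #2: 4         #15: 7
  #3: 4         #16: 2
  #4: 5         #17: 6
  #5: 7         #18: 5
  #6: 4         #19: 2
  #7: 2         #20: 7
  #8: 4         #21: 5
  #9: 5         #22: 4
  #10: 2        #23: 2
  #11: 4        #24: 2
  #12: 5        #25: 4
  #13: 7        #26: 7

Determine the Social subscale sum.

Social items: 1, 11, 15, 18, 23, 25.
Of these, item 15 is reverse-keyed; on a 1–7 scale, reversed = 8 − raw.
  item 1: 4
  item 11: 4
  item 15: 8 − 7 = 1
  item 18: 5
  item 23: 2
  item 25: 4
Sum = 4 + 4 + 1 + 5 + 2 + 4 = 20

20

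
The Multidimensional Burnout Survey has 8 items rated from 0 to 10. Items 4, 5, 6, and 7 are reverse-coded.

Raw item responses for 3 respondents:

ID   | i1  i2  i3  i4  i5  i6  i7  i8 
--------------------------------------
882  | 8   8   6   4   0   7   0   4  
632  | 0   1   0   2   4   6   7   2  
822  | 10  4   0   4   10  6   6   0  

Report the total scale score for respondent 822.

Respondent 822 raw: 10, 4, 0, 4, 10, 6, 6, 0.
Reverse-coded (reversed = (0+10) − raw = 10 − raw):
  item 1: 10
  item 2: 4
  item 3: 0
  item 4: 10 − 4 = 6
  item 5: 10 − 10 = 0
  item 6: 10 − 6 = 4
  item 7: 10 − 6 = 4
  item 8: 0
Sum = 10 + 4 + 0 + 6 + 0 + 4 + 4 + 0 = 28

28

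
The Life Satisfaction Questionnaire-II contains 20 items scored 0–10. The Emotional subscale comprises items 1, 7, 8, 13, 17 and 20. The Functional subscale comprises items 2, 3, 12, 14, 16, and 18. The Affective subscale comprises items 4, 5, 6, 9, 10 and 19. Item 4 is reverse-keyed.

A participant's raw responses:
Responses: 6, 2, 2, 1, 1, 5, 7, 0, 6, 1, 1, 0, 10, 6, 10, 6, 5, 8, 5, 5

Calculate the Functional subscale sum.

Functional items: 2, 3, 12, 14, 16, 18.
  item 2: 2
  item 3: 2
  item 12: 0
  item 14: 6
  item 16: 6
  item 18: 8
Sum = 2 + 2 + 0 + 6 + 6 + 8 = 24

24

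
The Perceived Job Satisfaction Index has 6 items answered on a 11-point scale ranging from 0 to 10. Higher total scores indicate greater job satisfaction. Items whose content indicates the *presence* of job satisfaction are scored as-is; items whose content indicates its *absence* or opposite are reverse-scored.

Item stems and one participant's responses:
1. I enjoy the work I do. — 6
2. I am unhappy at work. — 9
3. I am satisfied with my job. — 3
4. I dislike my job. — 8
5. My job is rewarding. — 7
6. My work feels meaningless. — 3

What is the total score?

Items 2, 4, 6 describe the absence/opposite of job satisfaction → reverse-score.
on a 0–10 scale, reversed = 10 − raw.
  item 1: 6
  item 2: 10 − 9 = 1
  item 3: 3
  item 4: 10 − 8 = 2
  item 5: 7
  item 6: 10 − 3 = 7
Total = 6 + 1 + 3 + 2 + 7 + 7 = 26

26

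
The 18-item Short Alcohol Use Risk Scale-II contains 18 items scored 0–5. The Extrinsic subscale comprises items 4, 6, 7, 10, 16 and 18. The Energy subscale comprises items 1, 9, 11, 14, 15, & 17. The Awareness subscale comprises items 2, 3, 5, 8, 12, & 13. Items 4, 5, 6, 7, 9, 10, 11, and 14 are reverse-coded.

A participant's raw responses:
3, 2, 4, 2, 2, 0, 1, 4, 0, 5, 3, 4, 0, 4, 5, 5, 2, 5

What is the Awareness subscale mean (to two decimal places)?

Awareness items: 2, 3, 5, 8, 12, 13.
Of these, item 5 is reverse-coded; on a 0–5 scale, reversed = 5 − raw.
  item 2: 2
  item 3: 4
  item 5: 5 − 2 = 3
  item 8: 4
  item 12: 4
  item 13: 0
Sum = 2 + 4 + 3 + 4 + 4 + 0 = 17
Mean = 17 / 6 = 2.83

2.83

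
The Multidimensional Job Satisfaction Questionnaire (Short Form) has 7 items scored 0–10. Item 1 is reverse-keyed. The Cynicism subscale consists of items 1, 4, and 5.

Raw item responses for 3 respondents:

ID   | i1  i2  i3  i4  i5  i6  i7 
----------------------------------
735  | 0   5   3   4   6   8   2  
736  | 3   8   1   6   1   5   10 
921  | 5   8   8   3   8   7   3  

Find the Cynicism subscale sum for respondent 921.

16

Respondent 921 raw: 5, 8, 8, 3, 8, 7, 3.
Cynicism items: 1, 4, 5.
Reverse-coded (reverse-coded value = 10 − response):
  item 1: 10 − 5 = 5
  item 4: 3
  item 5: 8
Sum = 5 + 3 + 8 = 16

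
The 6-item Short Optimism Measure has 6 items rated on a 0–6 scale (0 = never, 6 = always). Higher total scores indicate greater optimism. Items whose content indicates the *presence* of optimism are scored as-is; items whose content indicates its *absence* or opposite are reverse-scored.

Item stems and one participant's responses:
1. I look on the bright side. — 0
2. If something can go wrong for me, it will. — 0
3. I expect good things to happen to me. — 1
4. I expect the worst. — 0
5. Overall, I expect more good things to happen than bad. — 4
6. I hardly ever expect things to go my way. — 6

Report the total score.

Items 2, 4, 6 describe the absence/opposite of optimism → reverse-score.
on a 0–6 scale, reversed = 6 − raw.
  item 1: 0
  item 2: 6 − 0 = 6
  item 3: 1
  item 4: 6 − 0 = 6
  item 5: 4
  item 6: 6 − 6 = 0
Total = 0 + 6 + 1 + 6 + 4 + 0 = 17

17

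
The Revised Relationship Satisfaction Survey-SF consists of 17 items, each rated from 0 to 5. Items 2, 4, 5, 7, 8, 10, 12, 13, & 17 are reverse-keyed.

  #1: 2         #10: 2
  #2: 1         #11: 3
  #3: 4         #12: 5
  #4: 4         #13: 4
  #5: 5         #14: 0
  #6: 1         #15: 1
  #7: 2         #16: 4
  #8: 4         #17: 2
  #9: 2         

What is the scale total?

Reverse-coded items (on a 0–5 scale, reversed = 5 − raw):
  item 2: 5 − 1 = 4
  item 4: 5 − 4 = 1
  item 5: 5 − 5 = 0
  item 7: 5 − 2 = 3
  item 8: 5 − 4 = 1
  item 10: 5 − 2 = 3
  item 12: 5 − 5 = 0
  item 13: 5 − 4 = 1
  item 17: 5 − 2 = 3
After reverse-coding: 2, 4, 4, 1, 0, 1, 3, 1, 2, 3, 3, 0, 1, 0, 1, 4, 3
Total = 2 + 4 + 4 + 1 + 0 + 1 + 3 + 1 + 2 + 3 + 3 + 0 + 1 + 0 + 1 + 4 + 3 = 33

33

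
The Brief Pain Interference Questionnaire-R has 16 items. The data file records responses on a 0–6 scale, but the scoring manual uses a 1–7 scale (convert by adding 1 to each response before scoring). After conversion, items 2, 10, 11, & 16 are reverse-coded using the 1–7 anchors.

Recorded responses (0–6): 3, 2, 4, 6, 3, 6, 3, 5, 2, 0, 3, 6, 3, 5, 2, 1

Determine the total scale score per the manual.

82

Convert to 1–7: 4, 3, 5, 7, 4, 7, 4, 6, 3, 1, 4, 7, 4, 6, 3, 2
Reverse-coded (reverse-coded value = 8 − response):
  item 2: 8 − 3 = 5
  item 10: 8 − 1 = 7
  item 11: 8 − 4 = 4
  item 16: 8 − 2 = 6
Scored: 4, 5, 5, 7, 4, 7, 4, 6, 3, 7, 4, 7, 4, 6, 3, 6
Total = 82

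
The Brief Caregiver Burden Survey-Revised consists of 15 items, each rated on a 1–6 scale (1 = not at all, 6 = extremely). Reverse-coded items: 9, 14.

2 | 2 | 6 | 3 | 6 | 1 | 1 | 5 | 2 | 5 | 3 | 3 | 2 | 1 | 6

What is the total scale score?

Raw sum = 48. Reverse-coded items: 9, 14; their raw sum = 3.
Each reversal replaces raw with 7 − raw, changing the total by 7 − 2·raw per item.
Total = 48 + 2·7 − 2·3 = 48 + 14 − 6 = 56

56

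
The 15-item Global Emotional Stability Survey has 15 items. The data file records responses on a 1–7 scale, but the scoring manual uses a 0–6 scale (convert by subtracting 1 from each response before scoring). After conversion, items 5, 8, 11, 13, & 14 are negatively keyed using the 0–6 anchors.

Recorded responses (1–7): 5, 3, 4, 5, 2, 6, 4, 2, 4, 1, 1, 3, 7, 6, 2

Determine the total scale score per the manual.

44

Convert to 0–6: 4, 2, 3, 4, 1, 5, 3, 1, 3, 0, 0, 2, 6, 5, 1
Reverse-coded (reversed = (0+6) − raw = 6 − raw):
  item 5: 6 − 1 = 5
  item 8: 6 − 1 = 5
  item 11: 6 − 0 = 6
  item 13: 6 − 6 = 0
  item 14: 6 − 5 = 1
Scored: 4, 2, 3, 4, 5, 5, 3, 5, 3, 0, 6, 2, 0, 1, 1
Total = 44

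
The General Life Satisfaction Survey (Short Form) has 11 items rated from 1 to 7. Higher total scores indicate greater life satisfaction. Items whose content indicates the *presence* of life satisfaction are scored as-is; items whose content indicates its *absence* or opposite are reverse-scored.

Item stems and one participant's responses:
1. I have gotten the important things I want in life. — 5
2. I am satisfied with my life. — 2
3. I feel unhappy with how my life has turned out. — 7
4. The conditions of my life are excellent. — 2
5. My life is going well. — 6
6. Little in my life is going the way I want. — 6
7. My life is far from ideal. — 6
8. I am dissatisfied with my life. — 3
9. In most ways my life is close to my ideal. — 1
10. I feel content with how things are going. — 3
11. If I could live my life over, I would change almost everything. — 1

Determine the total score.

Items 3, 6, 7, 8, 11 describe the absence/opposite of life satisfaction → reverse-score.
reversed = (1+7) − raw = 8 − raw.
  item 1: 5
  item 2: 2
  item 3: 8 − 7 = 1
  item 4: 2
  item 5: 6
  item 6: 8 − 6 = 2
  item 7: 8 − 6 = 2
  item 8: 8 − 3 = 5
  item 9: 1
  item 10: 3
  item 11: 8 − 1 = 7
Total = 5 + 2 + 1 + 2 + 6 + 2 + 2 + 5 + 1 + 3 + 7 = 36

36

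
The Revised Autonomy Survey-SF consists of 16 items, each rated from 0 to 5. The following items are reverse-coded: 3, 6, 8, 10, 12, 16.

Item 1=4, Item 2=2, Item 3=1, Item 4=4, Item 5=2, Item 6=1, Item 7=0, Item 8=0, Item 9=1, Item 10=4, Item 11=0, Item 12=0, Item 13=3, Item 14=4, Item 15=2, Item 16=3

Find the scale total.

43

Apply reverse scoring (reversed = (0+5) − raw = 5 − raw):
  item 3: 5 − 1 = 4
  item 6: 5 − 1 = 4
  item 8: 5 − 0 = 5
  item 10: 5 − 4 = 1
  item 12: 5 − 0 = 5
  item 16: 5 − 3 = 2
Scored responses: 4, 2, 4, 4, 2, 4, 0, 5, 1, 1, 0, 5, 3, 4, 2, 2
Total = 4 + 2 + 4 + 4 + 2 + 4 + 0 + 5 + 1 + 1 + 0 + 5 + 3 + 4 + 2 + 2 = 43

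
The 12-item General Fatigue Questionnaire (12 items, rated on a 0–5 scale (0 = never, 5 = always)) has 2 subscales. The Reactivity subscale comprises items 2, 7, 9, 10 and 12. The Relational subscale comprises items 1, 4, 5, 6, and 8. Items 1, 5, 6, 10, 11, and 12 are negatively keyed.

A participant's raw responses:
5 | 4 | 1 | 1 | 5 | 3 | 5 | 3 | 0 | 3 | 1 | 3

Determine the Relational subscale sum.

Relational items: 1, 4, 5, 6, 8.
Of these, items 1, 5 and 6 are negatively keyed; reversed = (0+5) − raw = 5 − raw.
  item 1: 5 − 5 = 0
  item 4: 1
  item 5: 5 − 5 = 0
  item 6: 5 − 3 = 2
  item 8: 3
Sum = 0 + 1 + 0 + 2 + 3 = 6

6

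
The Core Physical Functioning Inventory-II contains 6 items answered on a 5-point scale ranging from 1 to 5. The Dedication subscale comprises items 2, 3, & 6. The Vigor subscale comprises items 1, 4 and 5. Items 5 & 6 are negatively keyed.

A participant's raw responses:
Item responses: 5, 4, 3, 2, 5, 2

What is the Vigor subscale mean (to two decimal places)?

2.67

Vigor items: 1, 4, 5.
Of these, item 5 is negatively keyed; reversed = (1+5) − raw = 6 − raw.
  item 1: 5
  item 4: 2
  item 5: 6 − 5 = 1
Sum = 5 + 2 + 1 = 8
Mean = 8 / 3 = 2.67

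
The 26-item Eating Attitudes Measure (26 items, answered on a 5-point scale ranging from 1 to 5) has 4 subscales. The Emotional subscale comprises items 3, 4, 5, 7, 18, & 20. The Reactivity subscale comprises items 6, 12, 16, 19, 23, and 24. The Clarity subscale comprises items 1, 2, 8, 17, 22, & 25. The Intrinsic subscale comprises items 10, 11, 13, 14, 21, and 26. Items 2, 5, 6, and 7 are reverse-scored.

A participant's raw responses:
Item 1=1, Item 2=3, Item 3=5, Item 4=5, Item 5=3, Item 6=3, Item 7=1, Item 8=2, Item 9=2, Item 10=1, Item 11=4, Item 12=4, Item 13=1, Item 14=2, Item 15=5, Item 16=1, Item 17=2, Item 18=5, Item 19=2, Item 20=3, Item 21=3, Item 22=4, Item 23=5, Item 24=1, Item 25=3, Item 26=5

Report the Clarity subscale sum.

Clarity items: 1, 2, 8, 17, 22, 25.
Of these, item 2 is reverse-scored; reversed = (1+5) − raw = 6 − raw.
  item 1: 1
  item 2: 6 − 3 = 3
  item 8: 2
  item 17: 2
  item 22: 4
  item 25: 3
Sum = 1 + 3 + 2 + 2 + 4 + 3 = 15

15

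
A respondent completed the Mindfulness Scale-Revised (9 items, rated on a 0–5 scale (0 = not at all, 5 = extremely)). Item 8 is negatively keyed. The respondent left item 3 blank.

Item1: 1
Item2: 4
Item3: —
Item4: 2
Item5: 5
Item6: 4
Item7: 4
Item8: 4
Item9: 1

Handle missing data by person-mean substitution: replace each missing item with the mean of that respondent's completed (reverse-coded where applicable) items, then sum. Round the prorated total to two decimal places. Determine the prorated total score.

Reverse-coded (on a 0–5 scale, reversed = 5 − raw):
  item 8: 5 − 4 = 1
Completed scored items (8 of 9): 1, 4, 2, 5, 4, 4, 1, 1; sum = 22.
Person mean = 22 / 8 ≈ 2.7500
Prorated total = (22 / 8) × 9 = 24.75 (to 2 dp)

24.75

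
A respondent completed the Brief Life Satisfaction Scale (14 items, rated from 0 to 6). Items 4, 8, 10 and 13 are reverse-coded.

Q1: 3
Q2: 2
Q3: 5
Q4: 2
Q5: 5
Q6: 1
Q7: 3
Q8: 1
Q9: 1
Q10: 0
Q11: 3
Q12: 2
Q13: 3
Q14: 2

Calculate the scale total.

Reverse-coded items (reverse-coded value = 6 − response):
  item 4: 6 − 2 = 4
  item 8: 6 − 1 = 5
  item 10: 6 − 0 = 6
  item 13: 6 − 3 = 3
Scored responses: 3, 2, 5, 4, 5, 1, 3, 5, 1, 6, 3, 2, 3, 2
Total = 3 + 2 + 5 + 4 + 5 + 1 + 3 + 5 + 1 + 6 + 3 + 2 + 3 + 2 = 45

45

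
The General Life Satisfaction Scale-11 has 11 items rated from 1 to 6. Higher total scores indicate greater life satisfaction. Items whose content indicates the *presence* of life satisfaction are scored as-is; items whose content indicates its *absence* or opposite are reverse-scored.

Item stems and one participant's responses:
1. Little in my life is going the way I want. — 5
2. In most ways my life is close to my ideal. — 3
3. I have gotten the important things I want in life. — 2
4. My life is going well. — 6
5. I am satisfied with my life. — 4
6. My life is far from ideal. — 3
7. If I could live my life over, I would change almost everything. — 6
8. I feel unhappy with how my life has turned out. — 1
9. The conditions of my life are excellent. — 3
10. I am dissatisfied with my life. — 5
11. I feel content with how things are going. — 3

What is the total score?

Items 1, 6, 7, 8, 10 describe the absence/opposite of life satisfaction → reverse-score.
on a 1–6 scale, reversed = 7 − raw.
  item 1: 7 − 5 = 2
  item 2: 3
  item 3: 2
  item 4: 6
  item 5: 4
  item 6: 7 − 3 = 4
  item 7: 7 − 6 = 1
  item 8: 7 − 1 = 6
  item 9: 3
  item 10: 7 − 5 = 2
  item 11: 3
Total = 2 + 3 + 2 + 6 + 4 + 4 + 1 + 6 + 3 + 2 + 3 = 36

36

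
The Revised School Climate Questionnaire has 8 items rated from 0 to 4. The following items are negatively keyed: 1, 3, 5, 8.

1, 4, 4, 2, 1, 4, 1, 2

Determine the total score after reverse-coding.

Reversing items 1, 3, 5, & 8 with 4 − raw:
Total = (4−1) + 4 + (4−4) + 2 + (4−1) + 4 + 1 + (4−2)
      = 3 + 4 + 0 + 2 + 3 + 4 + 1 + 2 = 19

19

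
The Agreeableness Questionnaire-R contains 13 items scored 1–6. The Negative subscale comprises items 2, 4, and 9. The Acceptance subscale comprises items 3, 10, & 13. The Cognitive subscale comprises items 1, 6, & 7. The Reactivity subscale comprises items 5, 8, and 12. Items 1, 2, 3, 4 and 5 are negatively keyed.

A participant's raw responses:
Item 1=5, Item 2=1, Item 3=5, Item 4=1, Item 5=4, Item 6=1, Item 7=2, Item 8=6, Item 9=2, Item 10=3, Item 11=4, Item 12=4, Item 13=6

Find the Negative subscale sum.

14

Negative items: 2, 4, 9.
Of these, items 2 and 4 are negatively keyed; on a 1–6 scale, reversed = 7 − raw.
  item 2: 7 − 1 = 6
  item 4: 7 − 1 = 6
  item 9: 2
Sum = 6 + 6 + 2 = 14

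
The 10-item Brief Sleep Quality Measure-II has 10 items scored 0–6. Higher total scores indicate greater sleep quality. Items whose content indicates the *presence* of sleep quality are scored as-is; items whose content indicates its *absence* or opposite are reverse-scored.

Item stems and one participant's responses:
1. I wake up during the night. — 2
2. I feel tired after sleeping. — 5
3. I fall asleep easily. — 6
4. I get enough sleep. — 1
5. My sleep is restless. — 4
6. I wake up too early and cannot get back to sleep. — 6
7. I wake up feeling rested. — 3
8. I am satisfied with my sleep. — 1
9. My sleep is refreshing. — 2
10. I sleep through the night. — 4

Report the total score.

24

Items 1, 2, 5, 6 describe the absence/opposite of sleep quality → reverse-score.
reversed = (0+6) − raw = 6 − raw.
  item 1: 6 − 2 = 4
  item 2: 6 − 5 = 1
  item 3: 6
  item 4: 1
  item 5: 6 − 4 = 2
  item 6: 6 − 6 = 0
  item 7: 3
  item 8: 1
  item 9: 2
  item 10: 4
Total = 4 + 1 + 6 + 1 + 2 + 0 + 3 + 1 + 2 + 4 = 24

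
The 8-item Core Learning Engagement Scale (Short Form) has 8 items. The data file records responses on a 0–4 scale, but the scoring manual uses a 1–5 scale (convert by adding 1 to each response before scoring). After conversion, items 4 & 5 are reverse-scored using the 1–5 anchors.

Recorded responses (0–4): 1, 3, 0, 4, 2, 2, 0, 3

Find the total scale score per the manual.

Convert to 1–5: 2, 4, 1, 5, 3, 3, 1, 4
Reverse-coded (on a 1–5 scale, reversed = 6 − raw):
  item 4: 6 − 5 = 1
  item 5: 6 − 3 = 3
Scored: 2, 4, 1, 1, 3, 3, 1, 4
Total = 19

19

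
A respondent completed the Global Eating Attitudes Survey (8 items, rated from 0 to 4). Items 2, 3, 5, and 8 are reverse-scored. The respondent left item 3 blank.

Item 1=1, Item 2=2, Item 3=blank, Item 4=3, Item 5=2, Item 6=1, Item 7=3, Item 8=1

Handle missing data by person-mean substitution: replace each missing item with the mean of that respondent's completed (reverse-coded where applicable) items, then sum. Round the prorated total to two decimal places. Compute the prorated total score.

17.14

Reverse-coded (reversed = (0+4) − raw = 4 − raw):
  item 2: 4 − 2 = 2
  item 5: 4 − 2 = 2
  item 8: 4 − 1 = 3
Completed scored items (7 of 8): 1, 2, 3, 2, 1, 3, 3; sum = 15.
Person mean = 15 / 7 ≈ 2.1429
Prorated total = (15 / 7) × 8 = 17.14 (to 2 dp)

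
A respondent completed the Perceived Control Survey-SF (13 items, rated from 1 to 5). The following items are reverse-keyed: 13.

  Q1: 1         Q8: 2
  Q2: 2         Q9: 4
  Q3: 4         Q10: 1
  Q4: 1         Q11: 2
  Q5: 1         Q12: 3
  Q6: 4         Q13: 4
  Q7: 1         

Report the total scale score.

Raw sum = 30. Reverse-keyed items: 13; their raw sum = 4.
Each reversal replaces raw with 6 − raw, changing the total by 6 − 2·raw per item.
Total = 30 + 1·6 − 2·4 = 30 + 6 − 8 = 28

28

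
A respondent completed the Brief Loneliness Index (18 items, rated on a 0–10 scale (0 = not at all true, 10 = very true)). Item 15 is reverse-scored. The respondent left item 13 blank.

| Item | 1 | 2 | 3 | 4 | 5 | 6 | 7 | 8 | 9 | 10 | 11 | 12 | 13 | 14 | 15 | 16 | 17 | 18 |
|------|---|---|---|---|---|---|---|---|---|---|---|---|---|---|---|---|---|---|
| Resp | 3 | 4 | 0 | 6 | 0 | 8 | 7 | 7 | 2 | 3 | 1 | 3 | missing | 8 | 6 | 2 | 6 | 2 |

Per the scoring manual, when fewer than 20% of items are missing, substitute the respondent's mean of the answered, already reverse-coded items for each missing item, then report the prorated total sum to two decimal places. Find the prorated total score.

Reverse-coded (reversed = (0+10) − raw = 10 − raw):
  item 15: 10 − 6 = 4
Completed scored items (17 of 18): 3, 4, 0, 6, 0, 8, 7, 7, 2, 3, 1, 3, 8, 4, 2, 6, 2; sum = 66.
Person mean = 66 / 17 ≈ 3.8824
Prorated total = (66 / 17) × 18 = 69.88 (to 2 dp)

69.88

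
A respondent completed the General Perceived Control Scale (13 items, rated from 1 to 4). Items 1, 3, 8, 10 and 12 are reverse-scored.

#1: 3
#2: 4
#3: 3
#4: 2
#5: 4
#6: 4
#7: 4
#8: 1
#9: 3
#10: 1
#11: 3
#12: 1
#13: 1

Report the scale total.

41

Apply reverse scoring (on a 1–4 scale, reversed = 5 − raw):
  item 1: 5 − 3 = 2
  item 3: 5 − 3 = 2
  item 8: 5 − 1 = 4
  item 10: 5 − 1 = 4
  item 12: 5 − 1 = 4
After reverse-coding: 2, 4, 2, 2, 4, 4, 4, 4, 3, 4, 3, 4, 1
Total = 2 + 4 + 2 + 2 + 4 + 4 + 4 + 4 + 3 + 4 + 3 + 4 + 1 = 41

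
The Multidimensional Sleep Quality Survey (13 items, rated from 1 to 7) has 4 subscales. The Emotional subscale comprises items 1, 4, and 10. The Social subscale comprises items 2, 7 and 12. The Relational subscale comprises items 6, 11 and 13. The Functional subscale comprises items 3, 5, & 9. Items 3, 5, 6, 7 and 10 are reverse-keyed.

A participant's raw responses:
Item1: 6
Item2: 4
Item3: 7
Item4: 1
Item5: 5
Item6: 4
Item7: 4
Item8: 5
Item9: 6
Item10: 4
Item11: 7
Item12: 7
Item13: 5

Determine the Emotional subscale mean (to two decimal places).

Emotional items: 1, 4, 10.
Of these, item 10 is reverse-keyed; reversed = (1+7) − raw = 8 − raw.
  item 1: 6
  item 4: 1
  item 10: 8 − 4 = 4
Sum = 6 + 1 + 4 = 11
Mean = 11 / 3 = 3.67

3.67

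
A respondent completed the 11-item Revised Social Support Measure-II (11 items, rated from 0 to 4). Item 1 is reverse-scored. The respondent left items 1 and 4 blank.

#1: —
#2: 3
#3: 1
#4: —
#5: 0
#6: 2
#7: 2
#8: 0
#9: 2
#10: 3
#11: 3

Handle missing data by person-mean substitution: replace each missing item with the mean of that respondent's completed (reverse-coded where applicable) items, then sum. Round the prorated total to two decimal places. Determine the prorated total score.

19.56

Reverse-coded (reverse-coded value = 4 − response):
Completed scored items (9 of 11): 3, 1, 0, 2, 2, 0, 2, 3, 3; sum = 16.
Person mean = 16 / 9 ≈ 1.7778
Prorated total = (16 / 9) × 11 = 19.56 (to 2 dp)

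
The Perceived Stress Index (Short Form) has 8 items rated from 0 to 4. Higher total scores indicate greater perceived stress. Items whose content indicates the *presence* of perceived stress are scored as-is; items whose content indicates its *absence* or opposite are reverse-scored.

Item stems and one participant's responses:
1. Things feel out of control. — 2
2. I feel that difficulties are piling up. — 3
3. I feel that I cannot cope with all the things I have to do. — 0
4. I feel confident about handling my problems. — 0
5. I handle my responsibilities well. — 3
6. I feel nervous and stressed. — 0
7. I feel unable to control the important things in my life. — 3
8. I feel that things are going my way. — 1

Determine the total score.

16

Items 4, 5, 8 describe the absence/opposite of perceived stress → reverse-score.
reversed = (0+4) − raw = 4 − raw.
  item 1: 2
  item 2: 3
  item 3: 0
  item 4: 4 − 0 = 4
  item 5: 4 − 3 = 1
  item 6: 0
  item 7: 3
  item 8: 4 − 1 = 3
Total = 2 + 3 + 0 + 4 + 1 + 0 + 3 + 3 = 16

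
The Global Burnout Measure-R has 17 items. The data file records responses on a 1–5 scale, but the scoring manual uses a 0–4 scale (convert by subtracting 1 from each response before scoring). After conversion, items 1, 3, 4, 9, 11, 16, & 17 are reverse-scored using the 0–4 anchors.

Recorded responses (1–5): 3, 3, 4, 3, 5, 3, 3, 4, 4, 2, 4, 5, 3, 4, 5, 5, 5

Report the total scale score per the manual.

34

Convert to 0–4: 2, 2, 3, 2, 4, 2, 2, 3, 3, 1, 3, 4, 2, 3, 4, 4, 4
Reverse-coded (reverse-coded value = 4 − response):
  item 1: 4 − 2 = 2
  item 3: 4 − 3 = 1
  item 4: 4 − 2 = 2
  item 9: 4 − 3 = 1
  item 11: 4 − 3 = 1
  item 16: 4 − 4 = 0
  item 17: 4 − 4 = 0
Scored: 2, 2, 1, 2, 4, 2, 2, 3, 1, 1, 1, 4, 2, 3, 4, 0, 0
Total = 34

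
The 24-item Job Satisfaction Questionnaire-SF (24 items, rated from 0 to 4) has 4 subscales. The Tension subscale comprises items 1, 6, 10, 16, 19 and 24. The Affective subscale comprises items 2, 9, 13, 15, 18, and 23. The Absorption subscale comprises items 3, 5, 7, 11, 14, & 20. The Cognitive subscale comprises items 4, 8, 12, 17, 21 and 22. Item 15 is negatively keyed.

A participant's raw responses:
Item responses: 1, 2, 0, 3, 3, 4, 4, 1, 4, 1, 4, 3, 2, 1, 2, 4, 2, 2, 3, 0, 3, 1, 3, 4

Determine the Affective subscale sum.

15

Affective items: 2, 9, 13, 15, 18, 23.
Of these, item 15 is negatively keyed; on a 0–4 scale, reversed = 4 − raw.
  item 2: 2
  item 9: 4
  item 13: 2
  item 15: 4 − 2 = 2
  item 18: 2
  item 23: 3
Sum = 2 + 4 + 2 + 2 + 2 + 3 = 15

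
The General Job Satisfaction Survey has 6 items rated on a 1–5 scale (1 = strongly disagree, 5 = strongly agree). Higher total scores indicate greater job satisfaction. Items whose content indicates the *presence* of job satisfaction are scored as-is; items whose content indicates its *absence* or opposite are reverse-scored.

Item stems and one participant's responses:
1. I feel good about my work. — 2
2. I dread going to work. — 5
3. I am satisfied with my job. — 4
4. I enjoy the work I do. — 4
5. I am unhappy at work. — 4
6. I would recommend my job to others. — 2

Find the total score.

15

Items 2, 5 describe the absence/opposite of job satisfaction → reverse-score.
on a 1–5 scale, reversed = 6 − raw.
  item 1: 2
  item 2: 6 − 5 = 1
  item 3: 4
  item 4: 4
  item 5: 6 − 4 = 2
  item 6: 2
Total = 2 + 1 + 4 + 4 + 2 + 2 = 15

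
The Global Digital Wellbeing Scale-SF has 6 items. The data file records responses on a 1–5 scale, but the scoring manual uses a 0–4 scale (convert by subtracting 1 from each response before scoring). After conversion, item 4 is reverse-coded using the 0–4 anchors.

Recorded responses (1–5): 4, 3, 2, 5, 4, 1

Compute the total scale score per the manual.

Convert to 0–4: 3, 2, 1, 4, 3, 0
Reverse-coded (reversed = (0+4) − raw = 4 − raw):
  item 4: 4 − 4 = 0
Scored: 3, 2, 1, 0, 3, 0
Total = 9

9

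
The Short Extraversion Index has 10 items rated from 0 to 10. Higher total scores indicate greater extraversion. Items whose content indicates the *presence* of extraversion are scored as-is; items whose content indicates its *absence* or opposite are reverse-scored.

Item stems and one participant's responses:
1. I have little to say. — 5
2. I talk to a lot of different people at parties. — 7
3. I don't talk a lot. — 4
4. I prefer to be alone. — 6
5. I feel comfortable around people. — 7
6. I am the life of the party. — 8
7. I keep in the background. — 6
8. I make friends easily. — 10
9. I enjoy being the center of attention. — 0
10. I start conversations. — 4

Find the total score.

55

Items 1, 3, 4, 7 describe the absence/opposite of extraversion → reverse-score.
on a 0–10 scale, reversed = 10 − raw.
  item 1: 10 − 5 = 5
  item 2: 7
  item 3: 10 − 4 = 6
  item 4: 10 − 6 = 4
  item 5: 7
  item 6: 8
  item 7: 10 − 6 = 4
  item 8: 10
  item 9: 0
  item 10: 4
Total = 5 + 7 + 6 + 4 + 7 + 8 + 4 + 10 + 0 + 4 = 55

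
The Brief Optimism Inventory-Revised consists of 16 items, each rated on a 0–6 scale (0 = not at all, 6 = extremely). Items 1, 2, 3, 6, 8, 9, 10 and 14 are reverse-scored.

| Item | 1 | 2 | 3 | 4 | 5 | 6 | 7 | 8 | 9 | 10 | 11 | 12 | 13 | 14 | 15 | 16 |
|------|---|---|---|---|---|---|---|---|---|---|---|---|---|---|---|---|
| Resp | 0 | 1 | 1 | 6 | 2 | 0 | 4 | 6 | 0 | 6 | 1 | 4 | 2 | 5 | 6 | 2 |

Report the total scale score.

56

Raw sum = 46. Reverse-scored items: 1, 2, 3, 6, 8, 9, 10, 14; their raw sum = 19.
Each reversal replaces raw with 6 − raw, changing the total by 6 − 2·raw per item.
Total = 46 + 8·6 − 2·19 = 46 + 48 − 38 = 56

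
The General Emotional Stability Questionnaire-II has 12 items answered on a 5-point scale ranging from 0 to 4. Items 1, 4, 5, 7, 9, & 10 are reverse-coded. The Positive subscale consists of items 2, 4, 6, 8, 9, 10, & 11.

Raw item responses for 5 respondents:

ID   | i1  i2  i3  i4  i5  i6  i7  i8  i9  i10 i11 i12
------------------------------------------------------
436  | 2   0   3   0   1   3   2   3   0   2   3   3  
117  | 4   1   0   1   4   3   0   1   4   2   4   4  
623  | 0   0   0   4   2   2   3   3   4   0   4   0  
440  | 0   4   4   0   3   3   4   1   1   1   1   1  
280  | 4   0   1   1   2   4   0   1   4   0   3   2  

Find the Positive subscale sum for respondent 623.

Respondent 623 raw: 0, 0, 0, 4, 2, 2, 3, 3, 4, 0, 4, 0.
Positive items: 2, 4, 6, 8, 9, 10, 11.
Reverse-coded (on a 0–4 scale, reversed = 4 − raw):
  item 2: 0
  item 4: 4 − 4 = 0
  item 6: 2
  item 8: 3
  item 9: 4 − 4 = 0
  item 10: 4 − 0 = 4
  item 11: 4
Sum = 0 + 0 + 2 + 3 + 0 + 4 + 4 = 13

13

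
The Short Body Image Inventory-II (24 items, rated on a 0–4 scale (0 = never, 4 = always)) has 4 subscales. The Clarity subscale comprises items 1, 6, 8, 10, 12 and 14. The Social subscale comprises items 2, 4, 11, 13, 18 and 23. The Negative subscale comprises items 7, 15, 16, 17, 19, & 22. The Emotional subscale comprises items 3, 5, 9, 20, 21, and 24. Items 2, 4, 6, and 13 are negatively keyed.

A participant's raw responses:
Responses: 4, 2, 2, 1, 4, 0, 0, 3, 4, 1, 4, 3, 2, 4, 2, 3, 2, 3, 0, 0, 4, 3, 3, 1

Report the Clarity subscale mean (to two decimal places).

Clarity items: 1, 6, 8, 10, 12, 14.
Of these, item 6 is negatively keyed; reversed = (0+4) − raw = 4 − raw.
  item 1: 4
  item 6: 4 − 0 = 4
  item 8: 3
  item 10: 1
  item 12: 3
  item 14: 4
Sum = 4 + 4 + 3 + 1 + 3 + 4 = 19
Mean = 19 / 6 = 3.17

3.17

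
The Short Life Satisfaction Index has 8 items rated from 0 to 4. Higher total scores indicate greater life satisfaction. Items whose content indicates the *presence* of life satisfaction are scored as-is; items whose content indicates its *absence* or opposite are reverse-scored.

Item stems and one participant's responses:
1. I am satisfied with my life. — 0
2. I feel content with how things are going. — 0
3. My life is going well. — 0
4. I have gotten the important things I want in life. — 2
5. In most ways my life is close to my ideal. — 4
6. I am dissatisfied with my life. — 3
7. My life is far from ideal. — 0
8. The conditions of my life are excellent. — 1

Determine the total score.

12

Items 6, 7 describe the absence/opposite of life satisfaction → reverse-score.
reverse-coded value = 4 − response.
  item 1: 0
  item 2: 0
  item 3: 0
  item 4: 2
  item 5: 4
  item 6: 4 − 3 = 1
  item 7: 4 − 0 = 4
  item 8: 1
Total = 0 + 0 + 0 + 2 + 4 + 1 + 4 + 1 = 12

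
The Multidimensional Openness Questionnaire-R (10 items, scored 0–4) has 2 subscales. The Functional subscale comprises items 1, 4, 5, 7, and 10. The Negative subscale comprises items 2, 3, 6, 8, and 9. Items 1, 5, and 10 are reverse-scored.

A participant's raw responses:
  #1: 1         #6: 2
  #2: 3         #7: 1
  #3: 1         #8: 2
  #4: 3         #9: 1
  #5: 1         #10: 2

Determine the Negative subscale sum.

Negative items: 2, 3, 6, 8, 9.
  item 2: 3
  item 3: 1
  item 6: 2
  item 8: 2
  item 9: 1
Sum = 3 + 1 + 2 + 2 + 1 = 9

9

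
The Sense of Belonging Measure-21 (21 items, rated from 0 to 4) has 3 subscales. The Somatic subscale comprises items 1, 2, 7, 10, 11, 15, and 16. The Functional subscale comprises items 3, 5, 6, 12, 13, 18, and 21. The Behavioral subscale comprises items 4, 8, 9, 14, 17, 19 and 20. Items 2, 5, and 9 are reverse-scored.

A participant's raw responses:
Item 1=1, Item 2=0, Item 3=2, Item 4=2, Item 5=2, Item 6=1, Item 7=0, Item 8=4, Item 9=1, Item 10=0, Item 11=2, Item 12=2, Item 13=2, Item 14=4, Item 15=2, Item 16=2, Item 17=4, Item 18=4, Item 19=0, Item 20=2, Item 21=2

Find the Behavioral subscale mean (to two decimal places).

Behavioral items: 4, 8, 9, 14, 17, 19, 20.
Of these, item 9 is reverse-scored; on a 0–4 scale, reversed = 4 − raw.
  item 4: 2
  item 8: 4
  item 9: 4 − 1 = 3
  item 14: 4
  item 17: 4
  item 19: 0
  item 20: 2
Sum = 2 + 4 + 3 + 4 + 4 + 0 + 2 = 19
Mean = 19 / 7 = 2.71

2.71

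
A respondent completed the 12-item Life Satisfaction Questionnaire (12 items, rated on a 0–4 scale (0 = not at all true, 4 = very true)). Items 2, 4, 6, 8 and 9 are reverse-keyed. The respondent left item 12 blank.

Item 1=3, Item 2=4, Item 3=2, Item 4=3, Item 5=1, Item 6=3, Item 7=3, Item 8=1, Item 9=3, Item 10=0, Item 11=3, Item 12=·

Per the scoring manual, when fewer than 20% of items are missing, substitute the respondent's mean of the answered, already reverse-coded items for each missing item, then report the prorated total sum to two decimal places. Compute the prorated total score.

19.64

Reverse-coded (on a 0–4 scale, reversed = 4 − raw):
  item 2: 4 − 4 = 0
  item 4: 4 − 3 = 1
  item 6: 4 − 3 = 1
  item 8: 4 − 1 = 3
  item 9: 4 − 3 = 1
Completed scored items (11 of 12): 3, 0, 2, 1, 1, 1, 3, 3, 1, 0, 3; sum = 18.
Person mean = 18 / 11 ≈ 1.6364
Prorated total = (18 / 11) × 12 = 19.64 (to 2 dp)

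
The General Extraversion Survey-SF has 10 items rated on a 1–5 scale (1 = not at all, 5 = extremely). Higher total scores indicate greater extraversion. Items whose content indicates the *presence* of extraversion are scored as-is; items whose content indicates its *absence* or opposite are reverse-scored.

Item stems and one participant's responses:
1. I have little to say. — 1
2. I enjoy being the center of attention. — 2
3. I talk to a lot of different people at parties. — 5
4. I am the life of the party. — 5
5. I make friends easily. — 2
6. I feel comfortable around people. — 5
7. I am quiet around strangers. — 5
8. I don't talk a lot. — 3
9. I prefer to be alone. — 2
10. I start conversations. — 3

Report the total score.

35

Items 1, 7, 8, 9 describe the absence/opposite of extraversion → reverse-score.
reversed = (1+5) − raw = 6 − raw.
  item 1: 6 − 1 = 5
  item 2: 2
  item 3: 5
  item 4: 5
  item 5: 2
  item 6: 5
  item 7: 6 − 5 = 1
  item 8: 6 − 3 = 3
  item 9: 6 − 2 = 4
  item 10: 3
Total = 5 + 2 + 5 + 5 + 2 + 5 + 1 + 3 + 4 + 3 = 35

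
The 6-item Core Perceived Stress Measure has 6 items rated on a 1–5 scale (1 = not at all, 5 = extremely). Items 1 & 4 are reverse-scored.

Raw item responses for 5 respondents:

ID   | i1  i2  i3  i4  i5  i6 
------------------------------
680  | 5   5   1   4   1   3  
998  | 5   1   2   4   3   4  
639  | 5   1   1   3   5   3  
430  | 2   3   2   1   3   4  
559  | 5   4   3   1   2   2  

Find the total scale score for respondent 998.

13

Respondent 998 raw: 5, 1, 2, 4, 3, 4.
Reverse-coded (reverse-coded value = 6 − response):
  item 1: 6 − 5 = 1
  item 2: 1
  item 3: 2
  item 4: 6 − 4 = 2
  item 5: 3
  item 6: 4
Sum = 1 + 1 + 2 + 2 + 3 + 4 = 13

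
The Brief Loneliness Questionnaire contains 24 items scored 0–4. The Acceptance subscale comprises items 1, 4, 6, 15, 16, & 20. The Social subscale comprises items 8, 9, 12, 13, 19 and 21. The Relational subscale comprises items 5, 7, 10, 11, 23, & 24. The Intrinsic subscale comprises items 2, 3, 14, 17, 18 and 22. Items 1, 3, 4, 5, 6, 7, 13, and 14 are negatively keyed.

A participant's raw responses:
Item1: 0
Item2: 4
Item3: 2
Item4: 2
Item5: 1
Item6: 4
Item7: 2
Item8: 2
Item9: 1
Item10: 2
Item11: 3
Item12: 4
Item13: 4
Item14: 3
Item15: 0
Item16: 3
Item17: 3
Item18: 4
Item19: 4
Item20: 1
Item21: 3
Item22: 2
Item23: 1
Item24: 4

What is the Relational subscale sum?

Relational items: 5, 7, 10, 11, 23, 24.
Of these, items 5 and 7 are negatively keyed; reverse-coded value = 4 − response.
  item 5: 4 − 1 = 3
  item 7: 4 − 2 = 2
  item 10: 2
  item 11: 3
  item 23: 1
  item 24: 4
Sum = 3 + 2 + 2 + 3 + 1 + 4 = 15

15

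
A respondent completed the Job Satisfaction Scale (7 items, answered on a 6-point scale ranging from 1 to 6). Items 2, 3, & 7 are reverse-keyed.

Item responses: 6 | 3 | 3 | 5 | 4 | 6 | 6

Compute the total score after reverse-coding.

30

Reverse-keyed items use 7 − raw:
  item 2: 7 − 3 = 4
  item 3: 7 − 3 = 4
  item 7: 7 − 6 = 1
Scored responses: 6, 4, 4, 5, 4, 6, 1
Total = 6 + 4 + 4 + 5 + 4 + 6 + 1 = 30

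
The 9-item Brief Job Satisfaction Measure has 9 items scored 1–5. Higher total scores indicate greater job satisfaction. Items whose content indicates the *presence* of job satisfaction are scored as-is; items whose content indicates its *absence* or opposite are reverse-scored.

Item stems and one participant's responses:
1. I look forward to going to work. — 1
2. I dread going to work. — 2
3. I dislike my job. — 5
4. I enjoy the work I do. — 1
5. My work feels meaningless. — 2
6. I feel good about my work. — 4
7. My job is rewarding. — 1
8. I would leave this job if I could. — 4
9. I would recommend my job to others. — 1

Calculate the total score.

Items 2, 3, 5, 8 describe the absence/opposite of job satisfaction → reverse-score.
reversed = (1+5) − raw = 6 − raw.
  item 1: 1
  item 2: 6 − 2 = 4
  item 3: 6 − 5 = 1
  item 4: 1
  item 5: 6 − 2 = 4
  item 6: 4
  item 7: 1
  item 8: 6 − 4 = 2
  item 9: 1
Total = 1 + 4 + 1 + 1 + 4 + 4 + 1 + 2 + 1 = 19

19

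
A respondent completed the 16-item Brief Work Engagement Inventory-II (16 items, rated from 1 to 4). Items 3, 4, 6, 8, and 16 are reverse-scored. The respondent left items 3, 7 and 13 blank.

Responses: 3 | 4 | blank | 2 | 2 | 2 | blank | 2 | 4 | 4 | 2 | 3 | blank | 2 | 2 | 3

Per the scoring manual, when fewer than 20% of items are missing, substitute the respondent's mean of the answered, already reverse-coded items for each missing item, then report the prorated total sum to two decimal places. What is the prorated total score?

Reverse-coded (on a 1–4 scale, reversed = 5 − raw):
  item 4: 5 − 2 = 3
  item 6: 5 − 2 = 3
  item 8: 5 − 2 = 3
  item 16: 5 − 3 = 2
Completed scored items (13 of 16): 3, 4, 3, 2, 3, 3, 4, 4, 2, 3, 2, 2, 2; sum = 37.
Person mean = 37 / 13 ≈ 2.8462
Prorated total = (37 / 13) × 16 = 45.54 (to 2 dp)

45.54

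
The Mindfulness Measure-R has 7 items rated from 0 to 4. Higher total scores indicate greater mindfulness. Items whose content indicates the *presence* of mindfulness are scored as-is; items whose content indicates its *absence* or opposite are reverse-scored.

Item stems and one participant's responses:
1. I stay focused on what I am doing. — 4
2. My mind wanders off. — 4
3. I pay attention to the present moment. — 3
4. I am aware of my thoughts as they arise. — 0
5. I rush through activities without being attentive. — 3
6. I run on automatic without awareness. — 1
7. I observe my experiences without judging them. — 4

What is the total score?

Items 2, 5, 6 describe the absence/opposite of mindfulness → reverse-score.
on a 0–4 scale, reversed = 4 − raw.
  item 1: 4
  item 2: 4 − 4 = 0
  item 3: 3
  item 4: 0
  item 5: 4 − 3 = 1
  item 6: 4 − 1 = 3
  item 7: 4
Total = 4 + 0 + 3 + 0 + 1 + 3 + 4 = 15

15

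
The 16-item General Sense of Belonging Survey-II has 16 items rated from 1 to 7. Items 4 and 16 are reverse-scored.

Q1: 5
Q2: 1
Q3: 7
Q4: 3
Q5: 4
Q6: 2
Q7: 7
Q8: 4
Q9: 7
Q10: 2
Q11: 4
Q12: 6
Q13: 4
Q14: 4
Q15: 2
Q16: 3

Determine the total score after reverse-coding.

Raw sum = 65. Reverse-scored items: 4, 16; their raw sum = 6.
Each reversal replaces raw with 8 − raw, changing the total by 8 − 2·raw per item.
Total = 65 + 2·8 − 2·6 = 65 + 16 − 12 = 69

69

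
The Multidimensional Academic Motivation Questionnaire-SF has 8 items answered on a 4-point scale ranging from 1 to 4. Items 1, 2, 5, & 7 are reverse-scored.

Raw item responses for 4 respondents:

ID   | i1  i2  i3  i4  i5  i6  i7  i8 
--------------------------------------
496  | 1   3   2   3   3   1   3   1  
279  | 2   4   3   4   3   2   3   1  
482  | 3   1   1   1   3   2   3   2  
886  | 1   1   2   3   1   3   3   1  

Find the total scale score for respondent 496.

Respondent 496 raw: 1, 3, 2, 3, 3, 1, 3, 1.
Reverse-coded (on a 1–4 scale, reversed = 5 − raw):
  item 1: 5 − 1 = 4
  item 2: 5 − 3 = 2
  item 3: 2
  item 4: 3
  item 5: 5 − 3 = 2
  item 6: 1
  item 7: 5 − 3 = 2
  item 8: 1
Sum = 4 + 2 + 2 + 3 + 2 + 1 + 2 + 1 = 17

17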